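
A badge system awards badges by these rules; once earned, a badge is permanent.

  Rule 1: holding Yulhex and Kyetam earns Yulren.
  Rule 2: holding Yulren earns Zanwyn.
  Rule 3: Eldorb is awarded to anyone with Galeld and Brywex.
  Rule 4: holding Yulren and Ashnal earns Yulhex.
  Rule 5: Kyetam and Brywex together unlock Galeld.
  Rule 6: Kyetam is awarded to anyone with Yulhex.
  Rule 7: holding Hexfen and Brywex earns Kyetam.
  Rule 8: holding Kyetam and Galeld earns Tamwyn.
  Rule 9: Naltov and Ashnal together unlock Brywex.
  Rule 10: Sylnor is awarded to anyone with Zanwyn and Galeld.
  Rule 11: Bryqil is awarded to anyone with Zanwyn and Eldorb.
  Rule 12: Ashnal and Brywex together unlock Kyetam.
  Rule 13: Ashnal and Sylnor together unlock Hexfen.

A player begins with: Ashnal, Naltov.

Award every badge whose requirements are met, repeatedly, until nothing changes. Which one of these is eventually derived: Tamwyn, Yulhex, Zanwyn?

Tamwyn

With Naltov and Ashnal, Brywex is earned (Rule 9).
With Ashnal and Brywex, Kyetam is earned (Rule 12).
With Kyetam and Brywex, Galeld is earned (Rule 5).
With Kyetam and Galeld, Tamwyn is earned (Rule 8).
Zanwyn would need Yulren (Rule 2), but Yulren is never earned. Yulhex would need Yulren and Ashnal (Rule 4), but Yulren is never earned.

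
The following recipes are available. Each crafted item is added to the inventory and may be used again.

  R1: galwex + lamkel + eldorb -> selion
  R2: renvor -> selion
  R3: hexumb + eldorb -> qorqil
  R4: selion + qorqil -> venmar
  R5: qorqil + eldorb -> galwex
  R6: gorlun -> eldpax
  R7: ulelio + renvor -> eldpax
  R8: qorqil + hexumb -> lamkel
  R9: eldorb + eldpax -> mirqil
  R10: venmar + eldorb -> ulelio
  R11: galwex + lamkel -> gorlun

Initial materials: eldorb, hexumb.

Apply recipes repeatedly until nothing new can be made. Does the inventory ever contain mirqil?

Yes

hexumb + eldorb -> qorqil (R3).
Using R5, qorqil and eldorb make galwex.
Using R8, qorqil and hexumb make lamkel.
galwex + lamkel -> gorlun (R11).
gorlun -> eldpax (R6).
eldorb + eldpax -> mirqil (R9).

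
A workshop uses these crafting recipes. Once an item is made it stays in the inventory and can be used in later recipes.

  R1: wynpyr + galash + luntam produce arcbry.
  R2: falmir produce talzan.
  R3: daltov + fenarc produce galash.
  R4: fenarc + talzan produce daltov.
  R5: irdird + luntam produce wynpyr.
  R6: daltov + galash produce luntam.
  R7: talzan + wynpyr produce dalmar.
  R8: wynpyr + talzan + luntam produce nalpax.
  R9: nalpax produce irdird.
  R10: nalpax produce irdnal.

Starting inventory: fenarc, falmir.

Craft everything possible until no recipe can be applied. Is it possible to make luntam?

falmir → talzan (R2).
Using R4, fenarc and talzan make daltov.
daltov + fenarc → galash (R3).
Using R6, daltov and galash make luntam.

Yes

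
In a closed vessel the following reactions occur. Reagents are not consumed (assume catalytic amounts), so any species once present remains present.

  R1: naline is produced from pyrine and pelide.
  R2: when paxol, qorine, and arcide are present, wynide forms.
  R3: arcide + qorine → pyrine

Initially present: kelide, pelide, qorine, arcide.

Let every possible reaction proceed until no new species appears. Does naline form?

Yes

arcide and qorine present → pyrine forms (R3).
pyrine and pelide present → naline forms (R1).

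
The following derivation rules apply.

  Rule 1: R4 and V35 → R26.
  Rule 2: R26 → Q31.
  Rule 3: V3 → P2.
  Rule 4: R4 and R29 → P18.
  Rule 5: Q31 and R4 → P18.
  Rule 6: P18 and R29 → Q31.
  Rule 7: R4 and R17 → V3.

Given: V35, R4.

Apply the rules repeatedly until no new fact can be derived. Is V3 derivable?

V3 would need R4 and R17 (Rule 7), but R17 is never established.

No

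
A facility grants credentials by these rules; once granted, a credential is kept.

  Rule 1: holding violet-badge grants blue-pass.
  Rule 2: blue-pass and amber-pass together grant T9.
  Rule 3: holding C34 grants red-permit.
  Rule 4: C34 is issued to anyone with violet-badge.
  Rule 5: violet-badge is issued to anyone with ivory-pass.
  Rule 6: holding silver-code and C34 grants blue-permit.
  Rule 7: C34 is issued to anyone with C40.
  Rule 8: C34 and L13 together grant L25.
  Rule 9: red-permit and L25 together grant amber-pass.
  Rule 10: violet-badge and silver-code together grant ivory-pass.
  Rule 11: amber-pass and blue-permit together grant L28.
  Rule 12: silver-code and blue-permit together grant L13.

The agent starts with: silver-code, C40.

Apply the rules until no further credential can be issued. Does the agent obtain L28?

Holding C40 grants C34 (Rule 7).
Holding silver-code and C34 grants blue-permit (Rule 6).
Holding C34 grants red-permit (Rule 3).
Holding silver-code and blue-permit grants L13 (Rule 12).
Holding C34 and L13 grants L25 (Rule 8).
Holding red-permit and L25 grants amber-pass (Rule 9).
Holding amber-pass and blue-permit grants L28 (Rule 11).

Yes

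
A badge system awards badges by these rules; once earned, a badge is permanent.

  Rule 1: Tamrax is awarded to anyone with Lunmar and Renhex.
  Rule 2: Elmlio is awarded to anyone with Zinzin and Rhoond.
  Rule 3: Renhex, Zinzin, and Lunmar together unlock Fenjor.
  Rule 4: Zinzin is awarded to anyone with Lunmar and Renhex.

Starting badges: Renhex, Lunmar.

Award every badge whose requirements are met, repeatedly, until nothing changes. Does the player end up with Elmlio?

No

Elmlio would need Zinzin and Rhoond (Rule 2), but Rhoond is never earned.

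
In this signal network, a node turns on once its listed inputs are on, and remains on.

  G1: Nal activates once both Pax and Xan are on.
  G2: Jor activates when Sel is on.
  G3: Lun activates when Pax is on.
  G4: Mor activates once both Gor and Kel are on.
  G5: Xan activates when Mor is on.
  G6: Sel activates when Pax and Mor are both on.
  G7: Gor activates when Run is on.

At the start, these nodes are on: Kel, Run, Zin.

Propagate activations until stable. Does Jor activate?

No

Jor would need Sel (G2), but Sel never turns on.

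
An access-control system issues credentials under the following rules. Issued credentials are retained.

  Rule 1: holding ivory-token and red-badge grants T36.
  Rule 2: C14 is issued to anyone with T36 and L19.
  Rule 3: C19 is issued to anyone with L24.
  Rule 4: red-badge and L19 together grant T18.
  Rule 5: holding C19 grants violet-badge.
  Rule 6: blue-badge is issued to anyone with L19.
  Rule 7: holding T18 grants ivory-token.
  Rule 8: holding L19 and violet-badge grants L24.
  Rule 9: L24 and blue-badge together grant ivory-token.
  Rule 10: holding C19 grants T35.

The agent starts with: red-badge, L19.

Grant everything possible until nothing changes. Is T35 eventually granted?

No

T35 would need C19 (Rule 10), but C19 is never granted.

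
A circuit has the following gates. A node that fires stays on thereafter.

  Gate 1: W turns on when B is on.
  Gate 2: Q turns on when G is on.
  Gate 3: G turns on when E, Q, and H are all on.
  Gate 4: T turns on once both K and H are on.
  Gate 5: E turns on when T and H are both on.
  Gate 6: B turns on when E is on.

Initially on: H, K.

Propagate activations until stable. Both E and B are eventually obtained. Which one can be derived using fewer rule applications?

E

E: K and H are on, so T turns on (Gate 4). T and H are on, so E turns on (Gate 5). [2 rule applications]
B: Gate 4: K and H on → T on. T and H are on, so E turns on (Gate 5). E is on, so B turns on (Gate 6). [3 rule applications]
E needs fewer.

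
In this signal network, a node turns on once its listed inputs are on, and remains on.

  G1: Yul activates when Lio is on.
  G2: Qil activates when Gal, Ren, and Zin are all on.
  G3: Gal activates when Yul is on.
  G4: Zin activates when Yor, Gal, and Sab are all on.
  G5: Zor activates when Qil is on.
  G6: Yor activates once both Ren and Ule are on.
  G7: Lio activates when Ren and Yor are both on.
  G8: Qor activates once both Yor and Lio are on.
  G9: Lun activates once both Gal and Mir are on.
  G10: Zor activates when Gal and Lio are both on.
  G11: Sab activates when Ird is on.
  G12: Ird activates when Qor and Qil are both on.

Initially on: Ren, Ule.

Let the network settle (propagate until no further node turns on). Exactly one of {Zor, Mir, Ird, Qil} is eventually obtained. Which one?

Zor

Ren and Ule are on, so Yor activates (G6).
G7: Ren and Yor on → Lio on.
Lio is on, so Yul activates (G1).
G3: Yul on → Gal on.
G10: Gal and Lio on → Zor on.
Qil would need Gal, Ren, and Zin (G2), but Zin never turns on. No rule produces Mir, and it is not given. Ird would need Qor and Qil (G12), but Qil never turns on.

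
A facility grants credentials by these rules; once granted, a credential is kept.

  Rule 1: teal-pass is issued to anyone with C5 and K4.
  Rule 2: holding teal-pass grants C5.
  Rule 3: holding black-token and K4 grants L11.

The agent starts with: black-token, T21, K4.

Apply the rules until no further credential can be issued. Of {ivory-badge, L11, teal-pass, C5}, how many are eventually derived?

1

Holding black-token and K4 grants L11 (Rule 3).
No rule produces ivory-badge, and it is not given.
L11: reached.
teal-pass would need C5 and K4 (Rule 1), but C5 is never granted.
C5 would need teal-pass (Rule 2), but teal-pass is never granted.
Reached: L11 — 1 of the 4.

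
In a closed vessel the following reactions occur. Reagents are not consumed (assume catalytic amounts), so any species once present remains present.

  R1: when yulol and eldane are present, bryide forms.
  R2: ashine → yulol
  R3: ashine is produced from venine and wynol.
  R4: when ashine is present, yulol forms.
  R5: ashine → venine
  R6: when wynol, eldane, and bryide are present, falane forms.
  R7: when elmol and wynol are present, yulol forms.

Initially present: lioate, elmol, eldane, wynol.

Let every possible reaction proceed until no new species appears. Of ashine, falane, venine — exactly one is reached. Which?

falane

elmol and wynol present → yulol forms (R7).
yulol and eldane present → bryide forms (R1).
wynol, eldane, and bryide present → falane forms (R6).
venine would need ashine (R5), but ashine never forms. ashine would need venine and wynol (R3), but venine never forms.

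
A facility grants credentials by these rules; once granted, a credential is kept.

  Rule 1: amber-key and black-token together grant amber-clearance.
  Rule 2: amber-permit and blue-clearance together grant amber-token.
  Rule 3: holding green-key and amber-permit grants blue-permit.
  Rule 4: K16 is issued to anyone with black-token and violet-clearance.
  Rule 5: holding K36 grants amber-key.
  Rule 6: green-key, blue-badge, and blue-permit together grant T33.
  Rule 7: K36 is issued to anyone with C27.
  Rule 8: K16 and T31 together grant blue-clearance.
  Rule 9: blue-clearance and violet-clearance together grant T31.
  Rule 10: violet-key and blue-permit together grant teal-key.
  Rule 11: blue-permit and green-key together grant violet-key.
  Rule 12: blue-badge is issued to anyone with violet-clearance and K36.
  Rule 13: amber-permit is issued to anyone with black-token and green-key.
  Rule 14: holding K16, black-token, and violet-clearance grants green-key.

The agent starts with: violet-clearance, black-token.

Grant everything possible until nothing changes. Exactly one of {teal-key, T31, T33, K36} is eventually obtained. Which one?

Holding black-token and violet-clearance grants K16 (Rule 4).
Holding K16, black-token, and violet-clearance grants green-key (Rule 14).
Holding black-token and green-key grants amber-permit (Rule 13).
Holding green-key and amber-permit grants blue-permit (Rule 3).
Holding blue-permit and green-key grants violet-key (Rule 11).
Holding violet-key and blue-permit grants teal-key (Rule 10).
T33 would need green-key, blue-badge, and blue-permit (Rule 6), but blue-badge is never granted. T31 would need blue-clearance and violet-clearance (Rule 9), but blue-clearance is never granted. K36 would need C27 (Rule 7), but C27 is never granted.

teal-key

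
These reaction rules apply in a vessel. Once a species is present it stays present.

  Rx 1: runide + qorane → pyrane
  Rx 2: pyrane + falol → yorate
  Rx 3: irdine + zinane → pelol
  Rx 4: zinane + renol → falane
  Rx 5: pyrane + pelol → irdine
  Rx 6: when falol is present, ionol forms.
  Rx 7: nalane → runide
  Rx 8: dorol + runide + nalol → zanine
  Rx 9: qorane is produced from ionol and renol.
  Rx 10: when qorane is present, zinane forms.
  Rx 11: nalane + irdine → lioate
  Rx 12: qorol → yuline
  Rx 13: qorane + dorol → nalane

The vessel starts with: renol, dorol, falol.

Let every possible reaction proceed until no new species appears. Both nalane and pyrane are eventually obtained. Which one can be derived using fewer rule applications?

nalane

nalane: falol present → ionol forms (Rx 6). ionol and renol present → qorane forms (Rx 9). qorane and dorol present → nalane forms (Rx 13). [3 rule applications]
pyrane: falol present → ionol forms (Rx 6). ionol and renol present → qorane forms (Rx 9). qorane and dorol present → nalane forms (Rx 13). nalane present → runide forms (Rx 7). runide and qorane present → pyrane forms (Rx 1). [5 rule applications]
nalane needs fewer.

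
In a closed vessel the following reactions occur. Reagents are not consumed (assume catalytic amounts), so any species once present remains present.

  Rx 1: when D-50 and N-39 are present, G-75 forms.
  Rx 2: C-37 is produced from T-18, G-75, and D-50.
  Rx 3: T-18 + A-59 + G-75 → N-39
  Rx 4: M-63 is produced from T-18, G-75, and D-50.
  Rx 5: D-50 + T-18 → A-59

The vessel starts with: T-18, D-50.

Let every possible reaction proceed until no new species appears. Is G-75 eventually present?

No

G-75 would need D-50 and N-39 (Rx 1), but N-39 never forms.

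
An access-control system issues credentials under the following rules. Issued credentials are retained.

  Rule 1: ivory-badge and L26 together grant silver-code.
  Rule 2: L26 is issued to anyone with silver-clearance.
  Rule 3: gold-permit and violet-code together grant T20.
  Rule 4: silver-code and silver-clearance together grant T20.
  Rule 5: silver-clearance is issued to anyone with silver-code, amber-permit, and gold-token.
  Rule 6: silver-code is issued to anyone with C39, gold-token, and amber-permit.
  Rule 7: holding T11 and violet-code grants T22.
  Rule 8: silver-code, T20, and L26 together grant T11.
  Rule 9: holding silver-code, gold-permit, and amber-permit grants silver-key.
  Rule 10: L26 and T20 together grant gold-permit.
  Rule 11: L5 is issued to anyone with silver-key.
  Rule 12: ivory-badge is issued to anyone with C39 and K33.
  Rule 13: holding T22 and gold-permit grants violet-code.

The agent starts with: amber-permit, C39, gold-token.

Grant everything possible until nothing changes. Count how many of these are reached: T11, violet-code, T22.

Holding C39, gold-token, and amber-permit grants silver-code (Rule 6).
Holding silver-code, amber-permit, and gold-token grants silver-clearance (Rule 5).
Holding silver-code and silver-clearance grants T20 (Rule 4).
Holding silver-clearance grants L26 (Rule 2).
Holding silver-code, T20, and L26 grants T11 (Rule 8).
T11: reached.
violet-code would need T22 and gold-permit (Rule 13), but T22 is never granted.
T22 would need T11 and violet-code (Rule 7), but violet-code is never granted.
Reached: T11 — 1 of the 3.

1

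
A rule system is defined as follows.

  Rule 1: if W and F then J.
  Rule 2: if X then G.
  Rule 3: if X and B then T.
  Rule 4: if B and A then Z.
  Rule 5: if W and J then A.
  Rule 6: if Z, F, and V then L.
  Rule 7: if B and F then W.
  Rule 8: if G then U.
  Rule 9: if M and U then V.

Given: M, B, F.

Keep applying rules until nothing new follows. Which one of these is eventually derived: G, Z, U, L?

B and F hold, so W follows (Rule 7).
W and F hold, so J follows (Rule 1).
W and J hold, so A follows (Rule 5).
From B and A, Rule 4 gives Z.
U would need G (Rule 8), but G is never established. G would need X (Rule 2), but X is never established. L would need Z, F, and V (Rule 6), but V is never established.

Z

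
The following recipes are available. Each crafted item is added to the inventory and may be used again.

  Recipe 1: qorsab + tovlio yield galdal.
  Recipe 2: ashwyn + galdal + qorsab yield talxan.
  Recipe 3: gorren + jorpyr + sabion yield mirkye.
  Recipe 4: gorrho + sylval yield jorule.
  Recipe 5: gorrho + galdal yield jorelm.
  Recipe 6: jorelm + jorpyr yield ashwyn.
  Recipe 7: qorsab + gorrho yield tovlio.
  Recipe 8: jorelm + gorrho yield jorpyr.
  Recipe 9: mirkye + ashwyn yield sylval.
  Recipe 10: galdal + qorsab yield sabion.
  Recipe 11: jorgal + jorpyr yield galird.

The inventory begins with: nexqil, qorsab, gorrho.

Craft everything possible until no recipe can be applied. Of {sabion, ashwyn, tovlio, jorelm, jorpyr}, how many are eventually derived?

5

qorsab + gorrho → tovlio (Recipe 7).
qorsab + tovlio → galdal (Recipe 1).
Using Recipe 10, galdal and qorsab make sabion.
gorrho + galdal → jorelm (Recipe 5).
Using Recipe 8, jorelm and gorrho make jorpyr.
jorelm + jorpyr → ashwyn (Recipe 6).
sabion: reached.
ashwyn: reached.
tovlio: reached.
jorelm: reached.
jorpyr: reached.
All 5 are reached.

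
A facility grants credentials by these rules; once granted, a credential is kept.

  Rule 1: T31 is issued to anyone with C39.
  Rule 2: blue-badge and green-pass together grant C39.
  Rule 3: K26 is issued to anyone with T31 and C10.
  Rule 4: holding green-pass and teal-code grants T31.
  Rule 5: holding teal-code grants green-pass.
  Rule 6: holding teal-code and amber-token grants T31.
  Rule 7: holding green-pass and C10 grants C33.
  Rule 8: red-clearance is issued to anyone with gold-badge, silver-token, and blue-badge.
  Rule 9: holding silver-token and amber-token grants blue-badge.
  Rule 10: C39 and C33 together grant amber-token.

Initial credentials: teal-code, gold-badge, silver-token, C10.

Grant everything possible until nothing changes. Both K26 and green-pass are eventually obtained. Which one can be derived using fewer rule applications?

green-pass: Holding teal-code grants green-pass (Rule 5). [1 rule application]
K26: Holding teal-code grants green-pass (Rule 5). Holding green-pass and teal-code grants T31 (Rule 4). Holding T31 and C10 grants K26 (Rule 3). [3 rule applications]
green-pass needs fewer.

green-pass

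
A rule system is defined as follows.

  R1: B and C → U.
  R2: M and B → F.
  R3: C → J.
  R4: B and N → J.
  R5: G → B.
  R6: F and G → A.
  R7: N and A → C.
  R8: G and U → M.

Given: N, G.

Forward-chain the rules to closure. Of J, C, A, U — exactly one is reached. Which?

From G, R5 gives B.
From B and N, R4 gives J.
U would need B and C (R1), but C is never established. A would need F and G (R6), but F is never established. C would need N and A (R7), but A is never established.

J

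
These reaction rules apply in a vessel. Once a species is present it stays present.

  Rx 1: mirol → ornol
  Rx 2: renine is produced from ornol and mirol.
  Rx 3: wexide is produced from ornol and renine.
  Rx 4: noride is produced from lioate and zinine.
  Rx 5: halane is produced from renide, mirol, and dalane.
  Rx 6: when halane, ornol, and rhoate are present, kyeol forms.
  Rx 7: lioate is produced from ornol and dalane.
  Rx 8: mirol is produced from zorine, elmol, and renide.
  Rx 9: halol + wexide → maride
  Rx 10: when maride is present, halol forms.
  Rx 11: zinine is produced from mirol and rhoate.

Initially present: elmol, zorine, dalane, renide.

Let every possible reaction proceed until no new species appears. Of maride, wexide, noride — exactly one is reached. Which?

wexide

zorine, elmol, and renide present → mirol forms (Rx 8).
mirol present → ornol forms (Rx 1).
ornol and mirol present → renine forms (Rx 2).
ornol and renine present → wexide forms (Rx 3).
maride would need halol and wexide (Rx 9), but halol never forms. noride would need lioate and zinine (Rx 4), but zinine never forms.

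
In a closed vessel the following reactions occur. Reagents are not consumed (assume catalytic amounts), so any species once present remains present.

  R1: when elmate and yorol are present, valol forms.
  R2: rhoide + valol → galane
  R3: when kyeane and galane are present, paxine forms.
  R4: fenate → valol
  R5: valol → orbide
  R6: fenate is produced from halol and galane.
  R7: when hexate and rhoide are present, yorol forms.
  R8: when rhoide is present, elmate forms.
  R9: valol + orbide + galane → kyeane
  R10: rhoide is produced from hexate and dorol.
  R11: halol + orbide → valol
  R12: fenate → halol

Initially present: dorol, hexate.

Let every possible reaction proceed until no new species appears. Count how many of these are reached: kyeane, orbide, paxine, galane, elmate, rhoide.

6

hexate and dorol present → rhoide forms (R10).
rhoide present → elmate forms (R8).
hexate and rhoide present → yorol forms (R7).
elmate and yorol present → valol forms (R1).
rhoide and valol present → galane forms (R2).
valol present → orbide forms (R5).
valol, orbide, and galane present → kyeane forms (R9).
kyeane and galane present → paxine forms (R3).
kyeane: reached.
orbide: reached.
paxine: reached.
galane: reached.
elmate: reached.
rhoide: reached.
All 6 are reached.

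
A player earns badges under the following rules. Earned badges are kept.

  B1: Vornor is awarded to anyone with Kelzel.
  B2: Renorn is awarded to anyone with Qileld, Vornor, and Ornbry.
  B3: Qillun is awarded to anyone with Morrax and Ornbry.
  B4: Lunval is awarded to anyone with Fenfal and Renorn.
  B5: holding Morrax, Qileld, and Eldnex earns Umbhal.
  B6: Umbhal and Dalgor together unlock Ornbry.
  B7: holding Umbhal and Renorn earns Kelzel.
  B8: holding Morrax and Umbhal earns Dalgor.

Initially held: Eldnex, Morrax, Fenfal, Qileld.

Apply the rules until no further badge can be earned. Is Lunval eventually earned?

Lunval would need Fenfal and Renorn (B4), but Renorn is never earned.

No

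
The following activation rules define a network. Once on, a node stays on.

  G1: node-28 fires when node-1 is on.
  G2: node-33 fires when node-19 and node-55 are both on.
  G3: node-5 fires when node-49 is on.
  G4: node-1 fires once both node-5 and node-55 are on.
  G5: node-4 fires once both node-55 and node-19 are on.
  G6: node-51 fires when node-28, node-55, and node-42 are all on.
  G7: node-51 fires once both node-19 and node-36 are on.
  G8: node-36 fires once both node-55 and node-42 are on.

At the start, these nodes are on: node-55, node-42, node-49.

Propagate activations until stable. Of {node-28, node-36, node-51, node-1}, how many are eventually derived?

4

node-55 and node-42 are on, so node-36 fires (G8).
G3: node-49 on → node-5 on.
G4: node-5 and node-55 on → node-1 on.
node-1 is on, so node-28 fires (G1).
G6: node-28, node-55, and node-42 on → node-51 on.
node-28: reached.
node-36: reached.
node-51: reached.
node-1: reached.
All 4 are reached.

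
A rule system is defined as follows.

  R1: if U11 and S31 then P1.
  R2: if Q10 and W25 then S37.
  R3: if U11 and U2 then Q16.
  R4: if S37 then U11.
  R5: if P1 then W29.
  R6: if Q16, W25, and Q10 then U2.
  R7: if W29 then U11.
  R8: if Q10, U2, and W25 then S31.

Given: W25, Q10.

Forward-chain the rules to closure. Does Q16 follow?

No

Q16 would need U11 and U2 (R3), but U2 is never established.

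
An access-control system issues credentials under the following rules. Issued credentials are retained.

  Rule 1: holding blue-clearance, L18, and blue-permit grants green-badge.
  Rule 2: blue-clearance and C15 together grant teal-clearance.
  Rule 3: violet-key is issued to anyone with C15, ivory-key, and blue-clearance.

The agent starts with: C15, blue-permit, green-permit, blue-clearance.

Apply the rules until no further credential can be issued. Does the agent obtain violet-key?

No

violet-key would need C15, ivory-key, and blue-clearance (Rule 3), but ivory-key is never granted.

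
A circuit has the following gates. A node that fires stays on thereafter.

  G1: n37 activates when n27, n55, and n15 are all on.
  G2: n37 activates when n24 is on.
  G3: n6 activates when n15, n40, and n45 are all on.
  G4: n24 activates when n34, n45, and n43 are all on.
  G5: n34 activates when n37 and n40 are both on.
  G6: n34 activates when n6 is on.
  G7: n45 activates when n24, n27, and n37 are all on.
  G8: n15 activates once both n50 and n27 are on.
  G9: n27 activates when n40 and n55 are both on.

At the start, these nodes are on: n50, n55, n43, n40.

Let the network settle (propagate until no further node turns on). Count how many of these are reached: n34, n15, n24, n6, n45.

G9: n40 and n55 on → n27 on.
G8: n50 and n27 on → n15 on.
G1: n27, n55, and n15 on → n37 on.
G5: n37 and n40 on → n34 on.
n34: reached.
n15: reached.
n24 would need n34, n45, and n43 (G4), but n45 never turns on.
n6 would need n15, n40, and n45 (G3), but n45 never turns on.
n45 would need n24, n27, and n37 (G7), but n24 never turns on.
Reached: n34 and n15 — 2 of the 5.

2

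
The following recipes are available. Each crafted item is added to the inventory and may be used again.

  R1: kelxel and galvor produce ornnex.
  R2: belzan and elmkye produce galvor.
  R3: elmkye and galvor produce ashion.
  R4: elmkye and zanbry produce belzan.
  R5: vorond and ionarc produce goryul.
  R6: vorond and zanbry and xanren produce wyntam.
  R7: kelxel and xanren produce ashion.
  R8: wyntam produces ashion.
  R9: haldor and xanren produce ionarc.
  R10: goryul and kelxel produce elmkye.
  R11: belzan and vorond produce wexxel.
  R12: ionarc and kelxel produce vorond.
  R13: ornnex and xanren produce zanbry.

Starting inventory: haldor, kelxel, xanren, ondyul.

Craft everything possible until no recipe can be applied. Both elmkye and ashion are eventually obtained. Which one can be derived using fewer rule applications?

ashion: Using R7, kelxel and xanren make ashion. [1 rule application]
elmkye: Using R9, haldor and xanren make ionarc. Using R12, ionarc and kelxel make vorond. Using R5, vorond and ionarc make goryul. Using R10, goryul and kelxel make elmkye. [4 rule applications]
ashion needs fewer.

ashion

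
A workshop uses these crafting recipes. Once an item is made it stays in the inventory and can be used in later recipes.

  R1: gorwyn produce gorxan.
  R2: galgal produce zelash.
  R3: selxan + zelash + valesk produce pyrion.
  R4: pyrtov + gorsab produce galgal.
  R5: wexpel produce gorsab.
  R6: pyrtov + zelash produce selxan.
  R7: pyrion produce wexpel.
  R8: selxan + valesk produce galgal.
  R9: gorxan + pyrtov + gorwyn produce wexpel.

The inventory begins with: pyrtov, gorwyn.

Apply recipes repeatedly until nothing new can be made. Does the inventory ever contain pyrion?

pyrion would need selxan, zelash, and valesk (R3), but valesk is never obtained.

No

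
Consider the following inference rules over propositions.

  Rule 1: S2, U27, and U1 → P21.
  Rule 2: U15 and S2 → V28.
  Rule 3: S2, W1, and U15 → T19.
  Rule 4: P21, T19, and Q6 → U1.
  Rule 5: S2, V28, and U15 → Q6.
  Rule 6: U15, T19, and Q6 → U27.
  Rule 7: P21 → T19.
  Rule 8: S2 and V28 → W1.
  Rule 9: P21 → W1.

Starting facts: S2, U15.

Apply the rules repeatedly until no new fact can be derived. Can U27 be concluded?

Yes

U15 and S2 hold, so V28 follows (Rule 2).
S2 and V28 hold, so W1 follows (Rule 8).
S2, V28, and U15 hold, so Q6 follows (Rule 5).
S2, W1, and U15 hold, so T19 follows (Rule 3).
From U15, T19, and Q6, Rule 6 gives U27.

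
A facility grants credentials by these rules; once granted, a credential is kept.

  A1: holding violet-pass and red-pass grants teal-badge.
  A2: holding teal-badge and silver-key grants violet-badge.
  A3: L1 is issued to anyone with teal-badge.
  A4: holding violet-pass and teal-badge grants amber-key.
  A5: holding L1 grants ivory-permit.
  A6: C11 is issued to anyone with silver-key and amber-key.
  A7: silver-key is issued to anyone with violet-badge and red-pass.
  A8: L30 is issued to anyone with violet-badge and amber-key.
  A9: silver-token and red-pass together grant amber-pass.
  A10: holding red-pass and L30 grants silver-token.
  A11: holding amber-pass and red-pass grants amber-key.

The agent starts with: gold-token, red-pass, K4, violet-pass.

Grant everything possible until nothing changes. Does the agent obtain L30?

L30 would need violet-badge and amber-key (A8), but violet-badge is never granted.

No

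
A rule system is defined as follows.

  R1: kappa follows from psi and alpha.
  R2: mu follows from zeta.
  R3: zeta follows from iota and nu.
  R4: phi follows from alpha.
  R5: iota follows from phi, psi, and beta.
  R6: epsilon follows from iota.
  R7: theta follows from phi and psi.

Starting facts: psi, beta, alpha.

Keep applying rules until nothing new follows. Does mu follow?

mu would need zeta (R2), but zeta is never established.

No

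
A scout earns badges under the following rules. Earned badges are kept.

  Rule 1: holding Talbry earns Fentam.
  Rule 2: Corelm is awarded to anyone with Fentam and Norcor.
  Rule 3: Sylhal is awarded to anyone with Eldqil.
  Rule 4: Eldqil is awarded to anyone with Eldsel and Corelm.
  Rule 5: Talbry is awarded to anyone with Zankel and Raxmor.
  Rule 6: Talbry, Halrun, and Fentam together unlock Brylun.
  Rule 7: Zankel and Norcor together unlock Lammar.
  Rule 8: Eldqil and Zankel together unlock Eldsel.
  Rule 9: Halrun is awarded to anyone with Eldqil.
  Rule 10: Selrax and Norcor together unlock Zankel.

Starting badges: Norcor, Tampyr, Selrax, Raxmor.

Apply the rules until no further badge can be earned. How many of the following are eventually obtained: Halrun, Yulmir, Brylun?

Halrun would need Eldqil (Rule 9), but Eldqil is never earned.
No rule produces Yulmir, and it is not given.
Brylun would need Talbry, Halrun, and Fentam (Rule 6), but Halrun is never earned.
None of the 3 are reached.

0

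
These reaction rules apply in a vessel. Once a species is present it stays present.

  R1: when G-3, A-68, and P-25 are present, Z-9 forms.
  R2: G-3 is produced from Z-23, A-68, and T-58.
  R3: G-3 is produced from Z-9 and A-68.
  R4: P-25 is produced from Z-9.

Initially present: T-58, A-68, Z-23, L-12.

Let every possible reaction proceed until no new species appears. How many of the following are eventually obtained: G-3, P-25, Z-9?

Z-23, A-68, and T-58 present → G-3 forms (R2).
G-3: reached.
P-25 would need Z-9 (R4), but Z-9 never forms.
Z-9 would need G-3, A-68, and P-25 (R1), but P-25 never forms.
Reached: G-3 — 1 of the 3.

1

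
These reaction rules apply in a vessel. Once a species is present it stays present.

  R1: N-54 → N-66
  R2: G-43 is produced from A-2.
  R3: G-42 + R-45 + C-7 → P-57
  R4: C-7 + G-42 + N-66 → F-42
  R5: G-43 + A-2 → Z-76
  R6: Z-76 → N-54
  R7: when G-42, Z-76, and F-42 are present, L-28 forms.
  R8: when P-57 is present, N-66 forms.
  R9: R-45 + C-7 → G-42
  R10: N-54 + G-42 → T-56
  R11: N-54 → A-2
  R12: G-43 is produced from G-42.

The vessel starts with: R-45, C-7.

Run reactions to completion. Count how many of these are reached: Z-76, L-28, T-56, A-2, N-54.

Z-76 would need G-43 and A-2 (R5), but A-2 never forms.
L-28 would need G-42, Z-76, and F-42 (R7), but Z-76 never forms.
T-56 would need N-54 and G-42 (R10), but N-54 never forms.
A-2 would need N-54 (R11), but N-54 never forms.
N-54 would need Z-76 (R6), but Z-76 never forms.
None of the 5 are reached.

0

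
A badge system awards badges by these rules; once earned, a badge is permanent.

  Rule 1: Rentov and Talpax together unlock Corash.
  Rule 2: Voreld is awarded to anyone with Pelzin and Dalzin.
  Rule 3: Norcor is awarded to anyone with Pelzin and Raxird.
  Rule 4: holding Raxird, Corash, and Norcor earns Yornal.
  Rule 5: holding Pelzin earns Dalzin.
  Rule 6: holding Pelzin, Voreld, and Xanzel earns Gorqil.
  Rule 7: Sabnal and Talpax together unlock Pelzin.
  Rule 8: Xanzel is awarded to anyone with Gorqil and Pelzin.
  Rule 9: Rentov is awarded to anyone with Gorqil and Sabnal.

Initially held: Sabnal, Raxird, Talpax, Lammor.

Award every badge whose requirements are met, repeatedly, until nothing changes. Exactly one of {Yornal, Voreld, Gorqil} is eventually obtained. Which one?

With Sabnal and Talpax, Pelzin is earned (Rule 7).
With Pelzin, Dalzin is earned (Rule 5).
With Pelzin and Dalzin, Voreld is earned (Rule 2).
Gorqil would need Pelzin, Voreld, and Xanzel (Rule 6), but Xanzel is never earned. Yornal would need Raxird, Corash, and Norcor (Rule 4), but Corash is never earned.

Voreld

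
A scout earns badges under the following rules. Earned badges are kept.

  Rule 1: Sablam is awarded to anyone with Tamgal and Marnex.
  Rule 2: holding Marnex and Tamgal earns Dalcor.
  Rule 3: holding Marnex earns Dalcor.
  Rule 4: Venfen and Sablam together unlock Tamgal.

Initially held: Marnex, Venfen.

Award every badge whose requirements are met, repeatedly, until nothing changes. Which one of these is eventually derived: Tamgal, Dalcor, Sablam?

With Marnex, Dalcor is earned (Rule 3).
Sablam would need Tamgal and Marnex (Rule 1), but Tamgal is never earned. Tamgal would need Venfen and Sablam (Rule 4), but Sablam is never earned.

Dalcor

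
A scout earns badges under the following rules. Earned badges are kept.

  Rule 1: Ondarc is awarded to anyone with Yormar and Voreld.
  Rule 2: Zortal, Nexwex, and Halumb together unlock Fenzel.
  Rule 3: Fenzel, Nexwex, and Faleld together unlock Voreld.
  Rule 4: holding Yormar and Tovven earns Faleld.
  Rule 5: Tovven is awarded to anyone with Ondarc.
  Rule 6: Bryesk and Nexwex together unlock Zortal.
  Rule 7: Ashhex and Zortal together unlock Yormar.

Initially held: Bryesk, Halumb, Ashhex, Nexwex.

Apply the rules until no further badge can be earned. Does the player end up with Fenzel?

With Bryesk and Nexwex, Zortal is earned (Rule 6).
With Zortal, Nexwex, and Halumb, Fenzel is earned (Rule 2).

Yes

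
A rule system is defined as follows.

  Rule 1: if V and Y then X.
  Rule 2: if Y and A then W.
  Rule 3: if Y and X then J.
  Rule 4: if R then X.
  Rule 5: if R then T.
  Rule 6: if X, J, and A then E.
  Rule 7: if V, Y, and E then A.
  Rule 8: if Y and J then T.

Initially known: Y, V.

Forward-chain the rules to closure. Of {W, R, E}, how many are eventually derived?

0

W would need Y and A (Rule 2), but A is never established.
No rule produces R, and it is not given.
E would need X, J, and A (Rule 6), but A is never established.
None of the 3 are reached.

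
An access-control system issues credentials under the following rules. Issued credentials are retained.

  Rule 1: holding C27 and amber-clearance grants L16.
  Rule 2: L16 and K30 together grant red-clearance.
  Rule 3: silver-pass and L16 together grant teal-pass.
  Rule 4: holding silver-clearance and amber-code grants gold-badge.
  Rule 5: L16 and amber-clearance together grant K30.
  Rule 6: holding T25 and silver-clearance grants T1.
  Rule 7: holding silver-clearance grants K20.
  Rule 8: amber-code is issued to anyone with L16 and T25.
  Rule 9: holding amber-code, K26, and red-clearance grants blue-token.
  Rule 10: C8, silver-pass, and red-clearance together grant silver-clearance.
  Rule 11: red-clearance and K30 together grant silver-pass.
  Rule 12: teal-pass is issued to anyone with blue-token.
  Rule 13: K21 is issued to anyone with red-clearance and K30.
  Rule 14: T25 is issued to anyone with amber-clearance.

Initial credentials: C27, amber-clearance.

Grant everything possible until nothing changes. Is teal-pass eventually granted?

Yes

Holding C27 and amber-clearance grants L16 (Rule 1).
Holding L16 and amber-clearance grants K30 (Rule 5).
Holding L16 and K30 grants red-clearance (Rule 2).
Holding red-clearance and K30 grants silver-pass (Rule 11).
Holding silver-pass and L16 grants teal-pass (Rule 3).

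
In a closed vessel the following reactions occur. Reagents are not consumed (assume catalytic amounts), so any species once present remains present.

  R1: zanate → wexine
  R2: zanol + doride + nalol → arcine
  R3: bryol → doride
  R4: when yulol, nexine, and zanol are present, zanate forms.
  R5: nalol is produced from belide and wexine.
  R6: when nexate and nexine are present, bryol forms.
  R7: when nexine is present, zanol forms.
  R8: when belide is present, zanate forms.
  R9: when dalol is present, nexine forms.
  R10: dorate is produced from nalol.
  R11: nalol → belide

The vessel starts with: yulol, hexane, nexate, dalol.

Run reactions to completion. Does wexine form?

dalol present → nexine forms (R9).
nexine present → zanol forms (R7).
yulol, nexine, and zanol present → zanate forms (R4).
zanate present → wexine forms (R1).

Yes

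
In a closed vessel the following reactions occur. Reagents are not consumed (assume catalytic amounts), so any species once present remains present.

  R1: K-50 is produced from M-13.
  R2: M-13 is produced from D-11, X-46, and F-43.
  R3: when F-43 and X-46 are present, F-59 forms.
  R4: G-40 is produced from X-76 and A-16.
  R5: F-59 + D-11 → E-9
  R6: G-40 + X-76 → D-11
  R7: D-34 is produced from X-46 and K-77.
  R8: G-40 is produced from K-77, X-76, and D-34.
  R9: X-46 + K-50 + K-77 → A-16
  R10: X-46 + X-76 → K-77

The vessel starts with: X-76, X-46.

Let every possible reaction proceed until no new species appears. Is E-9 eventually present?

E-9 would need F-59 and D-11 (R5), but F-59 never forms.

No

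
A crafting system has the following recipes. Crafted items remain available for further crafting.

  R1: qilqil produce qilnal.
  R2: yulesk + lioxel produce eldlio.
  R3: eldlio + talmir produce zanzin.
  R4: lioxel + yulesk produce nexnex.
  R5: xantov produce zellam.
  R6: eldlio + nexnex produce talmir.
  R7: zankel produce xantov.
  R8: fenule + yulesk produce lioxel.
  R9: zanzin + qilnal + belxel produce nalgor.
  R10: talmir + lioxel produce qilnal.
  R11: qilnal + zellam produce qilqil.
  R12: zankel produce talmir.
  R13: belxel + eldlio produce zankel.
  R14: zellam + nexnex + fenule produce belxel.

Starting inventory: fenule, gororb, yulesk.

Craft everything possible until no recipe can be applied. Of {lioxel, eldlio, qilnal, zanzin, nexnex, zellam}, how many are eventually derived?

5

fenule + yulesk → lioxel (R8).
Using R2, yulesk and lioxel make eldlio.
lioxel + yulesk → nexnex (R4).
eldlio + nexnex → talmir (R6).
Using R3, eldlio and talmir make zanzin.
Using R10, talmir and lioxel make qilnal.
lioxel: reached.
eldlio: reached.
qilnal: reached.
zanzin: reached.
nexnex: reached.
zellam would need xantov (R5), but xantov is never obtained.
Reached: lioxel, eldlio, qilnal, zanzin, and nexnex — 5 of the 6.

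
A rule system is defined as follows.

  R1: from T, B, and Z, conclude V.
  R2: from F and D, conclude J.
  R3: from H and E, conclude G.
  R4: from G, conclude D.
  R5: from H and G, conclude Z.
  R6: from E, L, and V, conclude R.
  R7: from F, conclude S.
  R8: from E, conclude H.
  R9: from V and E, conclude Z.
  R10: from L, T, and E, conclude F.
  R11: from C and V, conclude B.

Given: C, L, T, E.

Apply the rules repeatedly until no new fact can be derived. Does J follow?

L, T, and E hold, so F follows (R10).
E holds, so H follows (R8).
From H and E, R3 gives G.
G holds, so D follows (R4).
From F and D, R2 gives J.

Yes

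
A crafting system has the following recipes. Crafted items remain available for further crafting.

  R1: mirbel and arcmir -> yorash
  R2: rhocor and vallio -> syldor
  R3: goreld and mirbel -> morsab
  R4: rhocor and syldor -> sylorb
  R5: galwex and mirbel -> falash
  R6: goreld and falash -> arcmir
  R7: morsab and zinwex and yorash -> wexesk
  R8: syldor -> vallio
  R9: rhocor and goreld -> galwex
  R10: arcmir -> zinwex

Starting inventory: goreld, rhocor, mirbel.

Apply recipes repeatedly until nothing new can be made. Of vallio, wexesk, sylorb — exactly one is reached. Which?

Using R3, goreld and mirbel make morsab.
Using R9, rhocor and goreld make galwex.
galwex and mirbel -> falash (R5).
Using R6, goreld and falash make arcmir.
mirbel and arcmir -> yorash (R1).
arcmir -> zinwex (R10).
Using R7, morsab, zinwex, and yorash make wexesk.
sylorb would need rhocor and syldor (R4), but syldor is never obtained. vallio would need syldor (R8), but syldor is never obtained.

wexesk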